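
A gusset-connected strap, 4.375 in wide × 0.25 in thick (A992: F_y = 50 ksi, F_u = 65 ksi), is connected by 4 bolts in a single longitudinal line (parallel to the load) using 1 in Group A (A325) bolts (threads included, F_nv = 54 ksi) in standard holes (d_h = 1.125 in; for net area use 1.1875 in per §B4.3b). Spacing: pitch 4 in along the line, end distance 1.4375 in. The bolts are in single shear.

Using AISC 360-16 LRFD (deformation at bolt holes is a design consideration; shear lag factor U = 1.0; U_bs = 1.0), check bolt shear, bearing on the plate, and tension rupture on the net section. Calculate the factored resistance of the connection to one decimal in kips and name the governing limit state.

38.8 kips (net-section rupture governs)

Bolt shear: A_b = π(1)²/4 = 0.7854 in². φR_n = 0.75 × 54 × 0.7854 × 4 × 1 = 127.2 kips.
Bearing (0.25 in plate, F_u = 65 ksi): end bolts L_c = 1.4375 − 1.125/2 = 0.875, R_n = min(1.2×0.875×0.25×65, 2.4×1×0.25×65) = 17.063 kips/bolt; interior L_c = 4 − 1.125 = 2.875, R_n = 39 kips/bolt. φR_n = 0.75 × (1×17.063 + 3×39) = 100.5 kips.
Tension rupture (net): A_n = (4.375 − 1×1.1875)×0.25 = 0.79688 in² (U = 1.0, A_e = A_n). φR_n = 0.75 × 65 × 0.79688 = 38.8 kips.
Governing: min(127.2, 100.5, 38.8) = 38.8 kips → net-section rupture.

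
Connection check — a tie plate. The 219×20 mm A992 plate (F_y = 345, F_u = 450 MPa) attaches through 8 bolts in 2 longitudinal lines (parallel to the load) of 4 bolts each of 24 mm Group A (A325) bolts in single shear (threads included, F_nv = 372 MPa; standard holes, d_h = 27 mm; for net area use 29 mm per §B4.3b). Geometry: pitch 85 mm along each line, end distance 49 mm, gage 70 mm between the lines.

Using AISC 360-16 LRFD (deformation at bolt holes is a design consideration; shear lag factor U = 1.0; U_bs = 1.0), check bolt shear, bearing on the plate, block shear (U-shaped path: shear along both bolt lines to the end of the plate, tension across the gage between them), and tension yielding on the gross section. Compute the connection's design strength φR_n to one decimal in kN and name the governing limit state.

Bolt shear: A_b = π(24)²/4 = 452.39 mm². φR_n = 0.75 × 372 × 452.39 × 8 × 1 = 1009.7 kN.
Bearing (20 mm plate, F_u = 450 MPa): end bolts L_c = 49 − 27/2 = 35.5, R_n = min(1.2×35.5×20×450, 2.4×24×20×450) = 383.4 kN/bolt; interior L_c = 85 − 27 = 58, R_n = 518.4 kN/bolt. φR_n = 0.75 × (2×383.4 + 6×518.4) = 2907.9 kN.
Block shear: shear path 2×[49+3×85] = 2×304 mm, A_gv = 12160, A_nv = 2×(304 − 3.5×29)×20 = 8100 mm²; tension across gage: (70 − 1×29)×20 = 820 mm². R_n = min(0.6×450×8100, 0.6×345×12160) + 1.0×450×820 = min(2187, 2517.1) + 369 = 2556 kN. φR_n = 0.75 × 2556 = 1917.0 kN.
Tension yield (gross): A_g = 219×20 = 4380 mm². φR_n = 0.90 × 345 × 4380 = 1360.0 kN.
Governing: min(1009.7, 2907.9, 1917.0, 1360.0) = 1009.7 kN → bolt shear.

1009.7 kN (bolt shear governs)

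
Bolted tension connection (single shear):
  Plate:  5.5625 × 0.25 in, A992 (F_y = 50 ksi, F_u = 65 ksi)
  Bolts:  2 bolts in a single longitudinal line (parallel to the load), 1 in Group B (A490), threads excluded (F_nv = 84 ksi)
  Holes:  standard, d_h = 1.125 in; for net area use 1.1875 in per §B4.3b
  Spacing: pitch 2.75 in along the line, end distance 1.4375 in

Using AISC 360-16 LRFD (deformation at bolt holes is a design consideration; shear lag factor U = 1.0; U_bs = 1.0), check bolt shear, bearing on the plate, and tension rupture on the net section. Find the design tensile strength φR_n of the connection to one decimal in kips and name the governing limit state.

36.6 kips (bearing governs)

Bolt shear: A_b = π(1)²/4 = 0.7854 in². φR_n = 0.75 × 84 × 0.7854 × 2 × 1 = 99.0 kips.
Bearing (0.25 in plate, F_u = 65 ksi): end bolts L_c = 1.4375 − 1.125/2 = 0.875, R_n = min(1.2×0.875×0.25×65, 2.4×1×0.25×65) = 17.063 kips/bolt; interior L_c = 2.75 − 1.125 = 1.625, R_n = 31.688 kips/bolt. φR_n = 0.75 × (1×17.063 + 1×31.688) = 36.6 kips.
Tension rupture (net): A_n = (5.5625 − 1×1.1875)×0.25 = 1.0938 in² (U = 1.0, A_e = A_n). φR_n = 0.75 × 65 × 1.0938 = 53.3 kips.
Governing: min(99.0, 36.6, 53.3) = 36.6 kips → bearing.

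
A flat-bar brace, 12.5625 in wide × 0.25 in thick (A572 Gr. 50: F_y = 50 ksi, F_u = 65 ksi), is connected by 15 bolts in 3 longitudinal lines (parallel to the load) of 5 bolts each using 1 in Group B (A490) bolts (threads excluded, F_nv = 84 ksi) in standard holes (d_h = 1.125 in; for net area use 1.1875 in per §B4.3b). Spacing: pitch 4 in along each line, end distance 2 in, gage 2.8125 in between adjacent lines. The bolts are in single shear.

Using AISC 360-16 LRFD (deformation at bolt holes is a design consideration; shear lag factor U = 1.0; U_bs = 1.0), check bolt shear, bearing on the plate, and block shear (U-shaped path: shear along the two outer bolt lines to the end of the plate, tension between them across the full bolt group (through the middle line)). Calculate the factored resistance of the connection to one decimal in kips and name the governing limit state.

224.7 kips (block shear governs)

Bolt shear: A_b = π(1)²/4 = 0.7854 in². φR_n = 0.75 × 84 × 0.7854 × 15 × 1 = 742.2 kips.
Bearing (0.25 in plate, F_u = 65 ksi): end bolts L_c = 2 − 1.125/2 = 1.4375, R_n = min(1.2×1.4375×0.25×65, 2.4×1×0.25×65) = 28.031 kips/bolt; interior L_c = 4 − 1.125 = 2.875, R_n = 39 kips/bolt. φR_n = 0.75 × (3×28.031 + 12×39) = 414.1 kips.
Block shear: shear path 2×[2+4×4] = 2×18 in, A_gv = 9, A_nv = 2×(18 − 4.5×1.1875)×0.25 = 6.3281 in²; tension across gage: (5.625 − 2×1.1875)×0.25 = 0.8125 in². R_n = min(0.6×65×6.3281, 0.6×50×9) + 1.0×65×0.8125 = min(246.8, 270) + 52.813 = 299.61 kips. φR_n = 0.75 × 299.61 = 224.7 kips.
Governing: min(742.2, 414.1, 224.7) = 224.7 kips → block shear.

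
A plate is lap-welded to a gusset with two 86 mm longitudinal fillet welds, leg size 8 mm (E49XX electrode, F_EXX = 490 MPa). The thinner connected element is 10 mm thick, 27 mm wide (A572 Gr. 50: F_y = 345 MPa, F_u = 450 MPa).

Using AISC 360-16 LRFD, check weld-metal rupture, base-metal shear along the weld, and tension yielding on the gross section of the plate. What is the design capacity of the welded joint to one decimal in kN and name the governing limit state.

83.8 kN (gross-section yield governs)

Weld metal: throat = 0.707×8 = 5.656 mm, L = 2×86 = 172 mm. φR_n = 0.75 × 0.6 × 490 × 5.656 × 172 = 214.5 kN.
Base metal shear (10 mm plate): yield φR_n = 1.0×0.6×345×10×172 = 356.0 kN; rupture φR_n = 0.75×0.6×450×10×172 = 348.3 kN; take 348.3 kN (rupture).
Tension yield (gross): A_g = 27×10 = 270 mm². φR_n = 0.90 × 345 × 270 = 83.8 kN.
Governing: min(214.5, 348.3, 83.8) = 83.8 kN → gross-section yield.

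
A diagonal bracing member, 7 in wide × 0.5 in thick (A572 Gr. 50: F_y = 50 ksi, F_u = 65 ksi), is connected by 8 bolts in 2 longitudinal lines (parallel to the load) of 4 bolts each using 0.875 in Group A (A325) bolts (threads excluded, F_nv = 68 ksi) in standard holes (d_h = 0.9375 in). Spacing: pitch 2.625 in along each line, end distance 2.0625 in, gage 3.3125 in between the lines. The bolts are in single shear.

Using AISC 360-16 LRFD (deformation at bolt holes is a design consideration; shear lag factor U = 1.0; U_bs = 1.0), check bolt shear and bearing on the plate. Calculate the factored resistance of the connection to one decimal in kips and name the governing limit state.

Bolt shear: A_b = π(0.875)²/4 = 0.60132 in². φR_n = 0.75 × 68 × 0.60132 × 8 × 1 = 245.3 kips.
Bearing (0.5 in plate, F_u = 65 ksi): end bolts L_c = 2.0625 − 0.9375/2 = 1.59375, R_n = min(1.2×1.59375×0.5×65, 2.4×0.875×0.5×65) = 62.156 kips/bolt; interior L_c = 2.625 − 0.9375 = 1.6875, R_n = 65.813 kips/bolt. φR_n = 0.75 × (2×62.156 + 6×65.813) = 389.4 kips.
Governing: min(245.3, 389.4) = 245.3 kips → bolt shear.

245.3 kips (bolt shear governs)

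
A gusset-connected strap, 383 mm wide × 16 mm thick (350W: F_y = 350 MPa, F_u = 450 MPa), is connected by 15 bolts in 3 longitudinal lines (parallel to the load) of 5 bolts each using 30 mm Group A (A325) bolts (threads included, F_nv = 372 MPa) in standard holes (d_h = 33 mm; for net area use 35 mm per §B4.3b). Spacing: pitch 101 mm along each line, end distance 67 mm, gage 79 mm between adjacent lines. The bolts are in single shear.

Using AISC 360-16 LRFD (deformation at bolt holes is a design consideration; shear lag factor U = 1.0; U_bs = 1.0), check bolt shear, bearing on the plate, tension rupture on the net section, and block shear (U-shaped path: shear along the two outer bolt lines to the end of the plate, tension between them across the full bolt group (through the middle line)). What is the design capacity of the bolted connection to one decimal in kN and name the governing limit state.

1501.2 kN (net-section rupture governs)

Bolt shear: A_b = π(30)²/4 = 706.86 mm². φR_n = 0.75 × 372 × 706.86 × 15 × 1 = 2958.2 kN.
Bearing (16 mm plate, F_u = 450 MPa): end bolts L_c = 67 − 33/2 = 50.5, R_n = min(1.2×50.5×16×450, 2.4×30×16×450) = 436.32 kN/bolt; interior L_c = 101 − 33 = 68, R_n = 518.4 kN/bolt. φR_n = 0.75 × (3×436.32 + 12×518.4) = 5647.3 kN.
Tension rupture (net): A_n = (383 − 3×35)×16 = 4448 mm² (U = 1.0, A_e = A_n). φR_n = 0.75 × 450 × 4448 = 1501.2 kN.
Block shear: shear path 2×[67+4×101] = 2×471 mm, A_gv = 15072, A_nv = 2×(471 − 4.5×35)×16 = 10032 mm²; tension across gage: (158 − 2×35)×16 = 1408 mm². R_n = min(0.6×450×10032, 0.6×350×15072) + 1.0×450×1408 = min(2708.6, 3165.1) + 633.6 = 3342.2 kN. φR_n = 0.75 × 3342.2 = 2506.7 kN.
Governing: min(2958.2, 5647.3, 1501.2, 2506.7) = 1501.2 kN → net-section rupture.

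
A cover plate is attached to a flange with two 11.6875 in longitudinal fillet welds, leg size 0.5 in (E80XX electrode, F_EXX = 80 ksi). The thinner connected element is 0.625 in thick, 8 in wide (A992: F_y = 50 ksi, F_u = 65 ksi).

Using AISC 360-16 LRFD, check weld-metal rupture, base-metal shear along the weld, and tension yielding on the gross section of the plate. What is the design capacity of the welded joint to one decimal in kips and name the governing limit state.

Weld metal: throat = 0.707×0.5 = 0.3535 in, L = 2×11.6875 = 23.375 in. φR_n = 0.75 × 0.6 × 80 × 0.3535 × 23.375 = 297.5 kips.
Base metal shear (0.625 in plate): yield φR_n = 1.0×0.6×50×0.625×23.375 = 438.3 kips; rupture φR_n = 0.75×0.6×65×0.625×23.375 = 427.3 kips; take 427.3 kips (rupture).
Tension yield (gross): A_g = 8×0.625 = 5 in². φR_n = 0.90 × 50 × 5 = 225.0 kips.
Governing: min(297.5, 427.3, 225.0) = 225.0 kips → gross-section yield.

225.0 kips (gross-section yield governs)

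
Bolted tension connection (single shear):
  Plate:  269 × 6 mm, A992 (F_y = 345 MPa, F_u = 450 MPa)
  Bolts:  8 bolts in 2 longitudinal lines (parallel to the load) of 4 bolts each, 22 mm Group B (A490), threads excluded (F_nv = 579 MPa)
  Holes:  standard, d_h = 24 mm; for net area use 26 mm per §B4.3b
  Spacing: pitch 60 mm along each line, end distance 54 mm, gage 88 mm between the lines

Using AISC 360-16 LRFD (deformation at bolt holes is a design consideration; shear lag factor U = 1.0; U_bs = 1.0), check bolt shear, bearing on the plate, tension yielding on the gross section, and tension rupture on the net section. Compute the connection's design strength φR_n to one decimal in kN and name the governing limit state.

Bolt shear: A_b = π(22)²/4 = 380.13 mm². φR_n = 0.75 × 579 × 380.13 × 8 × 1 = 1320.6 kN.
Bearing (6 mm plate, F_u = 450 MPa): end bolts L_c = 54 − 24/2 = 42, R_n = min(1.2×42×6×450, 2.4×22×6×450) = 136.08 kN/bolt; interior L_c = 60 − 24 = 36, R_n = 116.64 kN/bolt. φR_n = 0.75 × (2×136.08 + 6×116.64) = 729.0 kN.
Tension yield (gross): A_g = 269×6 = 1614 mm². φR_n = 0.90 × 345 × 1614 = 501.1 kN.
Tension rupture (net): A_n = (269 − 2×26)×6 = 1302 mm² (U = 1.0, A_e = A_n). φR_n = 0.75 × 450 × 1302 = 439.4 kN.
Governing: min(1320.6, 729.0, 501.1, 439.4) = 439.4 kN → net-section rupture.

439.4 kN (net-section rupture governs)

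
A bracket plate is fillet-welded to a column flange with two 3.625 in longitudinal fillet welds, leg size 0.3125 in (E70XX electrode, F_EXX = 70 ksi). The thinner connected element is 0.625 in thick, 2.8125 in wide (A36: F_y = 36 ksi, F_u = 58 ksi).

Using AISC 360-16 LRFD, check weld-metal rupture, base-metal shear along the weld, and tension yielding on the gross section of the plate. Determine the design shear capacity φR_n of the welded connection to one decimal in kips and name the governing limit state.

50.5 kips (weld metal governs)

Weld metal: throat = 0.707×0.3125 = 0.22094 in, L = 2×3.625 = 7.25 in. φR_n = 0.75 × 0.6 × 70 × 0.22094 × 7.25 = 50.5 kips.
Base metal shear (0.625 in plate): yield φR_n = 1.0×0.6×36×0.625×7.25 = 97.9 kips; rupture φR_n = 0.75×0.6×58×0.625×7.25 = 118.3 kips; take 97.9 kips (yield).
Tension yield (gross): A_g = 2.8125×0.625 = 1.7578 in². φR_n = 0.90 × 36 × 1.7578 = 57.0 kips.
Governing: min(50.5, 97.9, 57.0) = 50.5 kips → weld metal.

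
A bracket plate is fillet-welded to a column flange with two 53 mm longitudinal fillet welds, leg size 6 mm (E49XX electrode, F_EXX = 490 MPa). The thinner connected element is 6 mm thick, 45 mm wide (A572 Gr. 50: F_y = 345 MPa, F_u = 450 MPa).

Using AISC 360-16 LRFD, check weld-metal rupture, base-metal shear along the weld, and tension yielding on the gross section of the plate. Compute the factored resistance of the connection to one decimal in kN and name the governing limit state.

83.8 kN (gross-section yield governs)

Weld metal: throat = 0.707×6 = 4.242 mm, L = 2×53 = 106 mm. φR_n = 0.75 × 0.6 × 490 × 4.242 × 106 = 99.1 kN.
Base metal shear (6 mm plate): yield φR_n = 1.0×0.6×345×6×106 = 131.7 kN; rupture φR_n = 0.75×0.6×450×6×106 = 128.8 kN; take 128.8 kN (rupture).
Tension yield (gross): A_g = 45×6 = 270 mm². φR_n = 0.90 × 345 × 270 = 83.8 kN.
Governing: min(99.1, 128.8, 83.8) = 83.8 kN → gross-section yield.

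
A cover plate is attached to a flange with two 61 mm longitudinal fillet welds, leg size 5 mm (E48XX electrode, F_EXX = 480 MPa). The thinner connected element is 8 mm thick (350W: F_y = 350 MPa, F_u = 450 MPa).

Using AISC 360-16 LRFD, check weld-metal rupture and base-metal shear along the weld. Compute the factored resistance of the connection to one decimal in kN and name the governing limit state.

93.2 kN (weld metal governs)

Weld metal: throat = 0.707×5 = 3.535 mm, L = 2×61 = 122 mm. φR_n = 0.75 × 0.6 × 480 × 3.535 × 122 = 93.2 kN.
Base metal shear (8 mm plate): yield φR_n = 1.0×0.6×350×8×122 = 205.0 kN; rupture φR_n = 0.75×0.6×450×8×122 = 197.6 kN; take 197.6 kN (rupture).
Governing: min(93.2, 197.6) = 93.2 kN → weld metal.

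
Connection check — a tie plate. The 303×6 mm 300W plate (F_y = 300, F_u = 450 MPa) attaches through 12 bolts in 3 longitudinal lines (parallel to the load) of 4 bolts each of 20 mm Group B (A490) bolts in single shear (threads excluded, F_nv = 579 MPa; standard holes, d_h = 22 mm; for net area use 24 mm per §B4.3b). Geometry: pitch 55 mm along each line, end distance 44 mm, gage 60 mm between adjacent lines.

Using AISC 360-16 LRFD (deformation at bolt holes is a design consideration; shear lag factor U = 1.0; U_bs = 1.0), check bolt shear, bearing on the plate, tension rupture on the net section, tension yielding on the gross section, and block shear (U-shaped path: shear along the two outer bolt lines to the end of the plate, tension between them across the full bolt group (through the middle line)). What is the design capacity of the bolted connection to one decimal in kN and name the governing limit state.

449.6 kN (block shear governs)

Bolt shear: A_b = π(20)²/4 = 314.16 mm². φR_n = 0.75 × 579 × 314.16 × 12 × 1 = 1637.1 kN.
Bearing (6 mm plate, F_u = 450 MPa): end bolts L_c = 44 − 22/2 = 33, R_n = min(1.2×33×6×450, 2.4×20×6×450) = 106.92 kN/bolt; interior L_c = 55 − 22 = 33, R_n = 106.92 kN/bolt. φR_n = 0.75 × (3×106.92 + 9×106.92) = 962.3 kN.
Tension rupture (net): A_n = (303 − 3×24)×6 = 1386 mm² (U = 1.0, A_e = A_n). φR_n = 0.75 × 450 × 1386 = 467.8 kN.
Tension yield (gross): A_g = 303×6 = 1818 mm². φR_n = 0.90 × 300 × 1818 = 490.9 kN.
Block shear: shear path 2×[44+3×55] = 2×209 mm, A_gv = 2508, A_nv = 2×(209 − 3.5×24)×6 = 1500 mm²; tension across gage: (120 − 2×24)×6 = 432 mm². R_n = min(0.6×450×1500, 0.6×300×2508) + 1.0×450×432 = min(405, 451.44) + 194.4 = 599.4 kN. φR_n = 0.75 × 599.4 = 449.6 kN.
Governing: min(1637.1, 962.3, 467.8, 490.9, 449.6) = 449.6 kN → block shear.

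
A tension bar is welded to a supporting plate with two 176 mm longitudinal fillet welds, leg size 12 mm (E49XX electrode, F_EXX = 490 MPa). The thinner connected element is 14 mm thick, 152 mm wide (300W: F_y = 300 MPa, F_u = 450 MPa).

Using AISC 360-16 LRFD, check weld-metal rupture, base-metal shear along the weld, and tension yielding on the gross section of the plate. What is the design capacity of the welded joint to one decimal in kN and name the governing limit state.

Weld metal: throat = 0.707×12 = 8.484 mm, L = 2×176 = 352 mm. φR_n = 0.75 × 0.6 × 490 × 8.484 × 352 = 658.5 kN.
Base metal shear (14 mm plate): yield φR_n = 1.0×0.6×300×14×352 = 887.0 kN; rupture φR_n = 0.75×0.6×450×14×352 = 997.9 kN; take 887.0 kN (yield).
Tension yield (gross): A_g = 152×14 = 2128 mm². φR_n = 0.90 × 300 × 2128 = 574.6 kN.
Governing: min(658.5, 887.0, 574.6) = 574.6 kN → gross-section yield.

574.6 kN (gross-section yield governs)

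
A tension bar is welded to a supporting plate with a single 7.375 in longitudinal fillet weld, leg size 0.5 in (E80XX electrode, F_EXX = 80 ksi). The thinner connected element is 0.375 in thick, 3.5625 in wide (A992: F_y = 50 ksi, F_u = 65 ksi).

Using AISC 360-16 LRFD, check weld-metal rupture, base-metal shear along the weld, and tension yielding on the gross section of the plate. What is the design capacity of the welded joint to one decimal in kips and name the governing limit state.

60.1 kips (gross-section yield governs)

Weld metal: throat = 0.707×0.5 = 0.3535 in, L = 7.375 in. φR_n = 0.75 × 0.6 × 80 × 0.3535 × 7.375 = 93.9 kips.
Base metal shear (0.375 in plate): yield φR_n = 1.0×0.6×50×0.375×7.375 = 83.0 kips; rupture φR_n = 0.75×0.6×65×0.375×7.375 = 80.9 kips; take 80.9 kips (rupture).
Tension yield (gross): A_g = 3.5625×0.375 = 1.3359 in². φR_n = 0.90 × 50 × 1.3359 = 60.1 kips.
Governing: min(93.9, 80.9, 60.1) = 60.1 kips → gross-section yield.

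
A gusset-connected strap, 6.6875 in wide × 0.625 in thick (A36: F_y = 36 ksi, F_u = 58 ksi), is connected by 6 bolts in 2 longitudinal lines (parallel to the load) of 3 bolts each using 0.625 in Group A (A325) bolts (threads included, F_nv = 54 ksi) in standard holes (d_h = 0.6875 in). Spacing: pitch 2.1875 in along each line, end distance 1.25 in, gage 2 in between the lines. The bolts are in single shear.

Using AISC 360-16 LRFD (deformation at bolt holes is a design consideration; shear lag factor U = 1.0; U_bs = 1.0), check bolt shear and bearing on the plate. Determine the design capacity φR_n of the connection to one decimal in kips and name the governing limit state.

Bolt shear: A_b = π(0.625)²/4 = 0.3068 in². φR_n = 0.75 × 54 × 0.3068 × 6 × 1 = 74.6 kips.
Bearing (0.625 in plate, F_u = 58 ksi): end bolts L_c = 1.25 − 0.6875/2 = 0.90625, R_n = min(1.2×0.90625×0.625×58, 2.4×0.625×0.625×58) = 39.422 kips/bolt; interior L_c = 2.1875 − 0.6875 = 1.5, R_n = 54.375 kips/bolt. φR_n = 0.75 × (2×39.422 + 4×54.375) = 222.3 kips.
Governing: min(74.6, 222.3) = 74.6 kips → bolt shear.

74.6 kips (bolt shear governs)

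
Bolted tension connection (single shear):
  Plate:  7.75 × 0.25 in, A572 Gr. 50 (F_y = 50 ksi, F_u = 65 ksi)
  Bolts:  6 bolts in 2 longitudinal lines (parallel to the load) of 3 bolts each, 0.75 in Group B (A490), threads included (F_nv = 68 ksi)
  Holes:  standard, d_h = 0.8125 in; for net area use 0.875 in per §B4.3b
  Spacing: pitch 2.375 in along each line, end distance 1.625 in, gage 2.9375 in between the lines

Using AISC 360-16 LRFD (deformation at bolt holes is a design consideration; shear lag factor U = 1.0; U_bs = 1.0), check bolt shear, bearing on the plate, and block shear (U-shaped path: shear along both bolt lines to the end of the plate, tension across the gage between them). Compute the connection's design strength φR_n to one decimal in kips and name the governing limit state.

Bolt shear: A_b = π(0.75)²/4 = 0.44179 in². φR_n = 0.75 × 68 × 0.44179 × 6 × 1 = 135.2 kips.
Bearing (0.25 in plate, F_u = 65 ksi): end bolts L_c = 1.625 − 0.8125/2 = 1.21875, R_n = min(1.2×1.21875×0.25×65, 2.4×0.75×0.25×65) = 23.766 kips/bolt; interior L_c = 2.375 − 0.8125 = 1.5625, R_n = 29.25 kips/bolt. φR_n = 0.75 × (2×23.766 + 4×29.25) = 123.4 kips.
Block shear: shear path 2×[1.625+2×2.375] = 2×6.375 in, A_gv = 3.1875, A_nv = 2×(6.375 − 2.5×0.875)×0.25 = 2.0938 in²; tension across gage: (2.9375 − 1×0.875)×0.25 = 0.51563 in². R_n = min(0.6×65×2.0938, 0.6×50×3.1875) + 1.0×65×0.51563 = min(81.658, 95.625) + 33.516 = 115.17 kips. φR_n = 0.75 × 115.17 = 86.4 kips.
Governing: min(135.2, 123.4, 86.4) = 86.4 kips → block shear.

86.4 kips (block shear governs)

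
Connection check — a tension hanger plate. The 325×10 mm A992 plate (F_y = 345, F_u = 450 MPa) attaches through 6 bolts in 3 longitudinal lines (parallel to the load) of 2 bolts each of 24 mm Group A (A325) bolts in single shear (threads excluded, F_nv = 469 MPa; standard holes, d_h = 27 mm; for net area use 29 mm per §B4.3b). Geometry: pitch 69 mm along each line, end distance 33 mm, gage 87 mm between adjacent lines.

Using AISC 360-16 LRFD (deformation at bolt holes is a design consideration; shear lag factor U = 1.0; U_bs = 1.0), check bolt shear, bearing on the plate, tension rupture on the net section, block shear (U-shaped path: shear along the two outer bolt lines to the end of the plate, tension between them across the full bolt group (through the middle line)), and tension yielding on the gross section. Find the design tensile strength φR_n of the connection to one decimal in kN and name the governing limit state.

Bolt shear: A_b = π(24)²/4 = 452.39 mm². φR_n = 0.75 × 469 × 452.39 × 6 × 1 = 954.8 kN.
Bearing (10 mm plate, F_u = 450 MPa): end bolts L_c = 33 − 27/2 = 19.5, R_n = min(1.2×19.5×10×450, 2.4×24×10×450) = 105.3 kN/bolt; interior L_c = 69 − 27 = 42, R_n = 226.8 kN/bolt. φR_n = 0.75 × (3×105.3 + 3×226.8) = 747.2 kN.
Tension rupture (net): A_n = (325 − 3×29)×10 = 2380 mm² (U = 1.0, A_e = A_n). φR_n = 0.75 × 450 × 2380 = 803.3 kN.
Block shear: shear path 2×[33+1×69] = 2×102 mm, A_gv = 2040, A_nv = 2×(102 − 1.5×29)×10 = 1170 mm²; tension across gage: (174 − 2×29)×10 = 1160 mm². R_n = min(0.6×450×1170, 0.6×345×2040) + 1.0×450×1160 = min(315.9, 422.28) + 522 = 837.9 kN. φR_n = 0.75 × 837.9 = 628.4 kN.
Tension yield (gross): A_g = 325×10 = 3250 mm². φR_n = 0.90 × 345 × 3250 = 1009.1 kN.
Governing: min(954.8, 747.2, 803.3, 628.4, 1009.1) = 628.4 kN → block shear.

628.4 kN (block shear governs)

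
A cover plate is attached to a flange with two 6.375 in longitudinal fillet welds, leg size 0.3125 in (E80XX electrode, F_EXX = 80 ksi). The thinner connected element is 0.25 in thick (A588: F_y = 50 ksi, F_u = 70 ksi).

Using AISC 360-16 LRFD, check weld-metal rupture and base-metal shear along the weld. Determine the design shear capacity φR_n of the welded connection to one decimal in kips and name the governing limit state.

Weld metal: throat = 0.707×0.3125 = 0.22094 in, L = 2×6.375 = 12.75 in. φR_n = 0.75 × 0.6 × 80 × 0.22094 × 12.75 = 101.4 kips.
Base metal shear (0.25 in plate): yield φR_n = 1.0×0.6×50×0.25×12.75 = 95.6 kips; rupture φR_n = 0.75×0.6×70×0.25×12.75 = 100.4 kips; take 95.6 kips (yield).
Governing: min(101.4, 95.6) = 95.6 kips → base-metal shear.

95.6 kips (base-metal shear governs)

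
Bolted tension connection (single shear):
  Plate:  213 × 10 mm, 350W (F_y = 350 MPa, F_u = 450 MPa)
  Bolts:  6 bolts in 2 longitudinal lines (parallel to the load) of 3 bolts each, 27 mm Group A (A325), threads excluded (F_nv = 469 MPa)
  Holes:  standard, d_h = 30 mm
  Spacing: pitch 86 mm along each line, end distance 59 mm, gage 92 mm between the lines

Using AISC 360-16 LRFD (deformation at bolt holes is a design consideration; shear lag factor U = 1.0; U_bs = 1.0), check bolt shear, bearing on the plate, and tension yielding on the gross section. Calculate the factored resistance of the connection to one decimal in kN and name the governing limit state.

671.0 kN (gross-section yield governs)

Bolt shear: A_b = π(27)²/4 = 572.56 mm². φR_n = 0.75 × 469 × 572.56 × 6 × 1 = 1208.4 kN.
Bearing (10 mm plate, F_u = 450 MPa): end bolts L_c = 59 − 30/2 = 44, R_n = min(1.2×44×10×450, 2.4×27×10×450) = 237.6 kN/bolt; interior L_c = 86 − 30 = 56, R_n = 291.6 kN/bolt. φR_n = 0.75 × (2×237.6 + 4×291.6) = 1231.2 kN.
Tension yield (gross): A_g = 213×10 = 2130 mm². φR_n = 0.90 × 350 × 2130 = 671.0 kN.
Governing: min(1208.4, 1231.2, 671.0) = 671.0 kN → gross-section yield.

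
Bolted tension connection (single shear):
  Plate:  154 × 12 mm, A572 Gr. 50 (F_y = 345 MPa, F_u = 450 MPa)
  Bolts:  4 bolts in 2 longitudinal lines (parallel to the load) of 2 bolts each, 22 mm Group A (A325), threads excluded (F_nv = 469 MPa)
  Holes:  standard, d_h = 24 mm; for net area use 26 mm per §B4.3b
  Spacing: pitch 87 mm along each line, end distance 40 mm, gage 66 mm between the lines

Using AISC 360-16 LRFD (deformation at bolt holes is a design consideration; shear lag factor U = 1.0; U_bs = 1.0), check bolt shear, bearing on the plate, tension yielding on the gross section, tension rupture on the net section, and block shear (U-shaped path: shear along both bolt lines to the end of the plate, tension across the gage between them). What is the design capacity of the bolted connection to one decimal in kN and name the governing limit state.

413.1 kN (net-section rupture governs)

Bolt shear: A_b = π(22)²/4 = 380.13 mm². φR_n = 0.75 × 469 × 380.13 × 4 × 1 = 534.8 kN.
Bearing (12 mm plate, F_u = 450 MPa): end bolts L_c = 40 − 24/2 = 28, R_n = min(1.2×28×12×450, 2.4×22×12×450) = 181.44 kN/bolt; interior L_c = 87 − 24 = 63, R_n = 285.12 kN/bolt. φR_n = 0.75 × (2×181.44 + 2×285.12) = 699.8 kN.
Tension yield (gross): A_g = 154×12 = 1848 mm². φR_n = 0.90 × 345 × 1848 = 573.8 kN.
Tension rupture (net): A_n = (154 − 2×26)×12 = 1224 mm² (U = 1.0, A_e = A_n). φR_n = 0.75 × 450 × 1224 = 413.1 kN.
Block shear: shear path 2×[40+1×87] = 2×127 mm, A_gv = 3048, A_nv = 2×(127 − 1.5×26)×12 = 2112 mm²; tension across gage: (66 − 1×26)×12 = 480 mm². R_n = min(0.6×450×2112, 0.6×345×3048) + 1.0×450×480 = min(570.24, 630.94) + 216 = 786.24 kN. φR_n = 0.75 × 786.24 = 589.7 kN.
Governing: min(534.8, 699.8, 573.8, 413.1, 589.7) = 413.1 kN → net-section rupture.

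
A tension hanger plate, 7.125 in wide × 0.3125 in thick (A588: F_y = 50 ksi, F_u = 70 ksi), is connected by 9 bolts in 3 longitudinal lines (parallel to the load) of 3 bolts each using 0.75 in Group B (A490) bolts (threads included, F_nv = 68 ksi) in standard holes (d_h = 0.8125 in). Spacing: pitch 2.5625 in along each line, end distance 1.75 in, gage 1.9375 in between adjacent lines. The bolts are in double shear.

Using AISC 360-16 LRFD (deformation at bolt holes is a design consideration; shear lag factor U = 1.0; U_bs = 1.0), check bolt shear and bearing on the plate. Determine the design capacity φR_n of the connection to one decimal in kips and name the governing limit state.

Bolt shear: A_b = π(0.75)²/4 = 0.44179 in². φR_n = 0.75 × 68 × 0.44179 × 9 × 2 = 405.6 kips.
Bearing (0.3125 in plate, F_u = 70 ksi): end bolts L_c = 1.75 − 0.8125/2 = 1.34375, R_n = min(1.2×1.34375×0.3125×70, 2.4×0.75×0.3125×70) = 35.273 kips/bolt; interior L_c = 2.5625 − 0.8125 = 1.75, R_n = 39.375 kips/bolt. φR_n = 0.75 × (3×35.273 + 6×39.375) = 256.6 kips.
Governing: min(405.6, 256.6) = 256.6 kips → bearing.

256.6 kips (bearing governs)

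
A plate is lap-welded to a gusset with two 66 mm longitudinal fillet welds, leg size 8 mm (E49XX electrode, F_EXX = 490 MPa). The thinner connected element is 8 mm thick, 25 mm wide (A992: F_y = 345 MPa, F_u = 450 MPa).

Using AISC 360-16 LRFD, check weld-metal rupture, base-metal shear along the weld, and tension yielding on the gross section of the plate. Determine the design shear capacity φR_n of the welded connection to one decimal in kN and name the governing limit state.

62.1 kN (gross-section yield governs)

Weld metal: throat = 0.707×8 = 5.656 mm, L = 2×66 = 132 mm. φR_n = 0.75 × 0.6 × 490 × 5.656 × 132 = 164.6 kN.
Base metal shear (8 mm plate): yield φR_n = 1.0×0.6×345×8×132 = 218.6 kN; rupture φR_n = 0.75×0.6×450×8×132 = 213.8 kN; take 213.8 kN (rupture).
Tension yield (gross): A_g = 25×8 = 200 mm². φR_n = 0.90 × 345 × 200 = 62.1 kN.
Governing: min(164.6, 213.8, 62.1) = 62.1 kN → gross-section yield.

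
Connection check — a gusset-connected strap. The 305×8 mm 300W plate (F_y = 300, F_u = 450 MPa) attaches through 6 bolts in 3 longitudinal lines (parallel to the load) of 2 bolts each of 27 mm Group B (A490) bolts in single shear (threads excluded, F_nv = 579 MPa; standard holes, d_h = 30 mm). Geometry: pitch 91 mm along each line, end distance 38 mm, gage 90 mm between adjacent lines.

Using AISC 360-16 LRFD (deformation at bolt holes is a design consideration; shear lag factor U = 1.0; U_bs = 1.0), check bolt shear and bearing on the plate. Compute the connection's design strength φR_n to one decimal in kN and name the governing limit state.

748.4 kN (bearing governs)

Bolt shear: A_b = π(27)²/4 = 572.56 mm². φR_n = 0.75 × 579 × 572.56 × 6 × 1 = 1491.8 kN.
Bearing (8 mm plate, F_u = 450 MPa): end bolts L_c = 38 − 30/2 = 23, R_n = min(1.2×23×8×450, 2.4×27×8×450) = 99.36 kN/bolt; interior L_c = 91 − 30 = 61, R_n = 233.28 kN/bolt. φR_n = 0.75 × (3×99.36 + 3×233.28) = 748.4 kN.
Governing: min(1491.8, 748.4) = 748.4 kN → bearing.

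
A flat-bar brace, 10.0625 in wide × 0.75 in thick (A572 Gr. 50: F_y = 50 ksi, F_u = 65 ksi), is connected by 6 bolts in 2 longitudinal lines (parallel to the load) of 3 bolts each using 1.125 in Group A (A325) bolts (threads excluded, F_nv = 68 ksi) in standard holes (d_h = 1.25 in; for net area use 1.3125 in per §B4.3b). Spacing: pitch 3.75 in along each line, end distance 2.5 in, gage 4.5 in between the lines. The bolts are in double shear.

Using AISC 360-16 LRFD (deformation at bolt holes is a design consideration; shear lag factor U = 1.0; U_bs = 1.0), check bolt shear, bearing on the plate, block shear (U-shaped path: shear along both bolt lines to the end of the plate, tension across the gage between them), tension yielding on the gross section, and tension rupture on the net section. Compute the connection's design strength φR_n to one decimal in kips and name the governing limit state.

Bolt shear: A_b = π(1.125)²/4 = 0.99402 in². φR_n = 0.75 × 68 × 0.99402 × 6 × 2 = 608.3 kips.
Bearing (0.75 in plate, F_u = 65 ksi): end bolts L_c = 2.5 − 1.25/2 = 1.875, R_n = min(1.2×1.875×0.75×65, 2.4×1.125×0.75×65) = 109.69 kips/bolt; interior L_c = 3.75 − 1.25 = 2.5, R_n = 131.63 kips/bolt. φR_n = 0.75 × (2×109.69 + 4×131.63) = 559.4 kips.
Block shear: shear path 2×[2.5+2×3.75] = 2×10 in, A_gv = 15, A_nv = 2×(10 − 2.5×1.3125)×0.75 = 10.078 in²; tension across gage: (4.5 − 1×1.3125)×0.75 = 2.3906 in². R_n = min(0.6×65×10.078, 0.6×50×15) + 1.0×65×2.3906 = min(393.04, 450) + 155.39 = 548.43 kips. φR_n = 0.75 × 548.43 = 411.3 kips.
Tension yield (gross): A_g = 10.0625×0.75 = 7.5469 in². φR_n = 0.90 × 50 × 7.5469 = 339.6 kips.
Tension rupture (net): A_n = (10.0625 − 2×1.3125)×0.75 = 5.5781 in² (U = 1.0, A_e = A_n). φR_n = 0.75 × 65 × 5.5781 = 271.9 kips.
Governing: min(608.3, 559.4, 411.3, 339.6, 271.9) = 271.9 kips → net-section rupture.

271.9 kips (net-section rupture governs)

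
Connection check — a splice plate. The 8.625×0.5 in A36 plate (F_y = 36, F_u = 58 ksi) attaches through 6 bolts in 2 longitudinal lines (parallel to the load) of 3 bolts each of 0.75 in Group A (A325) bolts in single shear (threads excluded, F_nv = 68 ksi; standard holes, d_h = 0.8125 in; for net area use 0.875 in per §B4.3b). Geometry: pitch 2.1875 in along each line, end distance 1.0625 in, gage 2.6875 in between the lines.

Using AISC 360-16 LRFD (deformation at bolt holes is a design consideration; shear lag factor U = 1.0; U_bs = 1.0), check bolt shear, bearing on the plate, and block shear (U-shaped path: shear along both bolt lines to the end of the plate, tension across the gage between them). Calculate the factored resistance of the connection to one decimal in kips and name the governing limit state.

Bolt shear: A_b = π(0.75)²/4 = 0.44179 in². φR_n = 0.75 × 68 × 0.44179 × 6 × 1 = 135.2 kips.
Bearing (0.5 in plate, F_u = 58 ksi): end bolts L_c = 1.0625 − 0.8125/2 = 0.65625, R_n = min(1.2×0.65625×0.5×58, 2.4×0.75×0.5×58) = 22.838 kips/bolt; interior L_c = 2.1875 − 0.8125 = 1.375, R_n = 47.85 kips/bolt. φR_n = 0.75 × (2×22.838 + 4×47.85) = 177.8 kips.
Block shear: shear path 2×[1.0625+2×2.1875] = 2×5.4375 in, A_gv = 5.4375, A_nv = 2×(5.4375 − 2.5×0.875)×0.5 = 3.25 in²; tension across gage: (2.6875 − 1×0.875)×0.5 = 0.90625 in². R_n = min(0.6×58×3.25, 0.6×36×5.4375) + 1.0×58×0.90625 = min(113.1, 117.45) + 52.563 = 165.66 kips. φR_n = 0.75 × 165.66 = 124.2 kips.
Governing: min(135.2, 177.8, 124.2) = 124.2 kips → block shear.

124.2 kips (block shear governs)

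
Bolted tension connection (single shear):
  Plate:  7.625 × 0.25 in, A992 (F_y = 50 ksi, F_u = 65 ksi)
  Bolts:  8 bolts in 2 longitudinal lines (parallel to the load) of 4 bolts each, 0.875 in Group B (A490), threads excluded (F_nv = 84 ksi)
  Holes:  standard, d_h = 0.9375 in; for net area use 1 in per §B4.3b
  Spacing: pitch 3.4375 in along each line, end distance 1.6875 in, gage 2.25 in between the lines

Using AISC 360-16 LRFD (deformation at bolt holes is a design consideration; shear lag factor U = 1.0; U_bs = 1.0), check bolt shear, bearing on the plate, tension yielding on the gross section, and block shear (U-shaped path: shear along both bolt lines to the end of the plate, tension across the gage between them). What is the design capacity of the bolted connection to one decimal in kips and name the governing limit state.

85.8 kips (gross-section yield governs)

Bolt shear: A_b = π(0.875)²/4 = 0.60132 in². φR_n = 0.75 × 84 × 0.60132 × 8 × 1 = 303.1 kips.
Bearing (0.25 in plate, F_u = 65 ksi): end bolts L_c = 1.6875 − 0.9375/2 = 1.21875, R_n = min(1.2×1.21875×0.25×65, 2.4×0.875×0.25×65) = 23.766 kips/bolt; interior L_c = 3.4375 − 0.9375 = 2.5, R_n = 34.125 kips/bolt. φR_n = 0.75 × (2×23.766 + 6×34.125) = 189.2 kips.
Tension yield (gross): A_g = 7.625×0.25 = 1.9063 in². φR_n = 0.90 × 50 × 1.9063 = 85.8 kips.
Block shear: shear path 2×[1.6875+3×3.4375] = 2×12 in, A_gv = 6, A_nv = 2×(12 − 3.5×1)×0.25 = 4.25 in²; tension across gage: (2.25 − 1×1)×0.25 = 0.3125 in². R_n = min(0.6×65×4.25, 0.6×50×6) + 1.0×65×0.3125 = min(165.75, 180) + 20.313 = 186.06 kips. φR_n = 0.75 × 186.06 = 139.5 kips.
Governing: min(303.1, 189.2, 85.8, 139.5) = 85.8 kips → gross-section yield.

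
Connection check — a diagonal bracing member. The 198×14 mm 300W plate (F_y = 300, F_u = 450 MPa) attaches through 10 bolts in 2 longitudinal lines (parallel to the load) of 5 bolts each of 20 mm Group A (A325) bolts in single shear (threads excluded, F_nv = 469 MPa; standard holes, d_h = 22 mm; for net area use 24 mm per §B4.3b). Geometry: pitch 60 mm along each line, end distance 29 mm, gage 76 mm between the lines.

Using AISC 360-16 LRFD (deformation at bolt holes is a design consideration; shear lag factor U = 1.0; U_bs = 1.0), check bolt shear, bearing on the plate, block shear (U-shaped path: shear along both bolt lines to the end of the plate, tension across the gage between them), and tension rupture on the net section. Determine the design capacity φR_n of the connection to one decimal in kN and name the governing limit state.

708.8 kN (net-section rupture governs)

Bolt shear: A_b = π(20)²/4 = 314.16 mm². φR_n = 0.75 × 469 × 314.16 × 10 × 1 = 1105.1 kN.
Bearing (14 mm plate, F_u = 450 MPa): end bolts L_c = 29 − 22/2 = 18, R_n = min(1.2×18×14×450, 2.4×20×14×450) = 136.08 kN/bolt; interior L_c = 60 − 22 = 38, R_n = 287.28 kN/bolt. φR_n = 0.75 × (2×136.08 + 8×287.28) = 1927.8 kN.
Block shear: shear path 2×[29+4×60] = 2×269 mm, A_gv = 7532, A_nv = 2×(269 − 4.5×24)×14 = 4508 mm²; tension across gage: (76 − 1×24)×14 = 728 mm². R_n = min(0.6×450×4508, 0.6×300×7532) + 1.0×450×728 = min(1217.2, 1355.8) + 327.6 = 1544.8 kN. φR_n = 0.75 × 1544.8 = 1158.6 kN.
Tension rupture (net): A_n = (198 − 2×24)×14 = 2100 mm² (U = 1.0, A_e = A_n). φR_n = 0.75 × 450 × 2100 = 708.8 kN.
Governing: min(1105.1, 1927.8, 1158.6, 708.8) = 708.8 kN → net-section rupture.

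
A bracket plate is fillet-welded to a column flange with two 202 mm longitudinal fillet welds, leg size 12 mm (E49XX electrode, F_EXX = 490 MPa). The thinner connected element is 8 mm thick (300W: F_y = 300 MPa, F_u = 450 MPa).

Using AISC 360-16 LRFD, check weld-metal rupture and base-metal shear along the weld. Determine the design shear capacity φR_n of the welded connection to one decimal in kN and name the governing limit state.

581.8 kN (base-metal shear governs)

Weld metal: throat = 0.707×12 = 8.484 mm, L = 2×202 = 404 mm. φR_n = 0.75 × 0.6 × 490 × 8.484 × 404 = 755.8 kN.
Base metal shear (8 mm plate): yield φR_n = 1.0×0.6×300×8×404 = 581.8 kN; rupture φR_n = 0.75×0.6×450×8×404 = 654.5 kN; take 581.8 kN (yield).
Governing: min(755.8, 581.8) = 581.8 kN → base-metal shear.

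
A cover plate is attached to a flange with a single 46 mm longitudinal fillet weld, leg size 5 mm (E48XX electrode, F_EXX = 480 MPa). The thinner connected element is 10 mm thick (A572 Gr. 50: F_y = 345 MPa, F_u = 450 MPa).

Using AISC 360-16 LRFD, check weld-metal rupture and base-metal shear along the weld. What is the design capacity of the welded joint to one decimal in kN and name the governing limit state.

35.1 kN (weld metal governs)

Weld metal: throat = 0.707×5 = 3.535 mm, L = 46 mm. φR_n = 0.75 × 0.6 × 480 × 3.535 × 46 = 35.1 kN.
Base metal shear (10 mm plate): yield φR_n = 1.0×0.6×345×10×46 = 95.2 kN; rupture φR_n = 0.75×0.6×450×10×46 = 93.2 kN; take 93.2 kN (rupture).
Governing: min(35.1, 93.2) = 35.1 kN → weld metal.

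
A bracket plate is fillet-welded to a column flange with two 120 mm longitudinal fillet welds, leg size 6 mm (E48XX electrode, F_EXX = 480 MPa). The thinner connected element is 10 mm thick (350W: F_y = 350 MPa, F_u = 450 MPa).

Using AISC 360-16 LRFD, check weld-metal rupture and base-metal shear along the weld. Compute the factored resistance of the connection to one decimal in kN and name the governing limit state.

219.9 kN (weld metal governs)

Weld metal: throat = 0.707×6 = 4.242 mm, L = 2×120 = 240 mm. φR_n = 0.75 × 0.6 × 480 × 4.242 × 240 = 219.9 kN.
Base metal shear (10 mm plate): yield φR_n = 1.0×0.6×350×10×240 = 504.0 kN; rupture φR_n = 0.75×0.6×450×10×240 = 486.0 kN; take 486.0 kN (rupture).
Governing: min(219.9, 486.0) = 219.9 kN → weld metal.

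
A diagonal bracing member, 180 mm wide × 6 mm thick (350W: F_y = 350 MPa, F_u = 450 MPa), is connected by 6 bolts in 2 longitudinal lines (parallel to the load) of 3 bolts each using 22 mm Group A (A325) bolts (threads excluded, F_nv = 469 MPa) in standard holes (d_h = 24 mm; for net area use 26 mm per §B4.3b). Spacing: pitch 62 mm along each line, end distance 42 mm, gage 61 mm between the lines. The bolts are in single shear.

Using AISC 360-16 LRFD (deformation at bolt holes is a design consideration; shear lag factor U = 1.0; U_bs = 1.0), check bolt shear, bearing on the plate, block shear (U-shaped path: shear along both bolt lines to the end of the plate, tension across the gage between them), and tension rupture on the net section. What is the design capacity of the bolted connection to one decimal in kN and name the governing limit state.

Bolt shear: A_b = π(22)²/4 = 380.13 mm². φR_n = 0.75 × 469 × 380.13 × 6 × 1 = 802.3 kN.
Bearing (6 mm plate, F_u = 450 MPa): end bolts L_c = 42 − 24/2 = 30, R_n = min(1.2×30×6×450, 2.4×22×6×450) = 97.2 kN/bolt; interior L_c = 62 − 24 = 38, R_n = 123.12 kN/bolt. φR_n = 0.75 × (2×97.2 + 4×123.12) = 515.2 kN.
Block shear: shear path 2×[42+2×62] = 2×166 mm, A_gv = 1992, A_nv = 2×(166 − 2.5×26)×6 = 1212 mm²; tension across gage: (61 − 1×26)×6 = 210 mm². R_n = min(0.6×450×1212, 0.6×350×1992) + 1.0×450×210 = min(327.24, 418.32) + 94.5 = 421.74 kN. φR_n = 0.75 × 421.74 = 316.3 kN.
Tension rupture (net): A_n = (180 − 2×26)×6 = 768 mm² (U = 1.0, A_e = A_n). φR_n = 0.75 × 450 × 768 = 259.2 kN.
Governing: min(802.3, 515.2, 316.3, 259.2) = 259.2 kN → net-section rupture.

259.2 kN (net-section rupture governs)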